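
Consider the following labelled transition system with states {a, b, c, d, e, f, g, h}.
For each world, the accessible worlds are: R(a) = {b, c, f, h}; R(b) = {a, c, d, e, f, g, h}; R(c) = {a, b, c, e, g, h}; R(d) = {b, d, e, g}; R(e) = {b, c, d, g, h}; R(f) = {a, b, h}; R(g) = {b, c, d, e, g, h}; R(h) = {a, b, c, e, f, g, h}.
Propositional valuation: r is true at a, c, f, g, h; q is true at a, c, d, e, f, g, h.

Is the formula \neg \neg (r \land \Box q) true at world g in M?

Recall that \Box ψ holds at a world iff ψ holds at every accessible world, and \Diamond ψ holds iff ψ holds at some accessible world.
At g: \neg (r \land \Box q) is true, so \neg \neg (r \land \Box q) is false.
  At g: r \land \Box q is false, so \neg (r \land \Box q) is true.
    At g: r is true, \Box q is false, so r \land \Box q is false.
      At g: \Box q requires q at every successor {b, c, d, e, g, h}.
        q fails at b, so \Box q is false at g.

No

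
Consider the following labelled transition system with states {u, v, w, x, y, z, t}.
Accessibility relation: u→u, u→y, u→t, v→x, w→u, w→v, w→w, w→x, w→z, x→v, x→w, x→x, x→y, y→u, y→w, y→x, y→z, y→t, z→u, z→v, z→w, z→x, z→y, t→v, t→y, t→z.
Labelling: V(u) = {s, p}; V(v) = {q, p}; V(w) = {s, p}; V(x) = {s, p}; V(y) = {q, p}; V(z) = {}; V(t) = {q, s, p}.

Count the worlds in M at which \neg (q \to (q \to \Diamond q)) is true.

1

Let φ = \neg (q \to (q \to \Diamond q)). Evaluate φ at each world:
  u (successors {u, y, t}): φ is false.
  v (successors {x}): φ is true.
  w (successors {u, v, w, x, z}): φ is false.
  x (successors {v, w, x, y}): φ is false.
  y (successors {u, w, x, z, t}): φ is false.
  z (successors {u, v, w, x, y}): φ is false.
  t (successors {v, y, z}): φ is false.
For instance, at v:
  At v: q \to (q \to \Diamond q) is false, so \neg (q \to (q \to \Diamond q)) is true.
    At v: q is true, q \to \Diamond q is false, so q \to (q \to \Diamond q) is false.
      At v: q is true, \Diamond q is false, so q \to \Diamond q is false.
Satisfying worlds: {v}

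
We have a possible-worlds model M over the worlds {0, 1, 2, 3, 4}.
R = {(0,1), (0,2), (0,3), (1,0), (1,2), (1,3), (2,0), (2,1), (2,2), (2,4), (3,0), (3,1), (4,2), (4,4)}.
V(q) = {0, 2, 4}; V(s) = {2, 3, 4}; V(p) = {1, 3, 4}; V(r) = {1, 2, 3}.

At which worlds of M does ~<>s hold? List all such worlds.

Recall that <>ψ holds at a world iff ψ holds at some accessible world.
Let φ = ~<>s. Evaluate φ at each world:
  0 (successors {1, 2, 3}): φ is false.
  1 (successors {0, 2, 3}): φ is false.
  2 (successors {0, 1, 2, 4}): φ is false.
  3 (successors {0, 1}): φ is true.
  4 (successors {2, 4}): φ is false.
For instance, at 3:
  At 3: <>s is false, so ~<>s is true.
    At 3: <>s requires s at some successor in {0, 1}.
      At 0: s is false.
      At 1: s is false.
    So <>s is false at 3.
Satisfying worlds: {3}

3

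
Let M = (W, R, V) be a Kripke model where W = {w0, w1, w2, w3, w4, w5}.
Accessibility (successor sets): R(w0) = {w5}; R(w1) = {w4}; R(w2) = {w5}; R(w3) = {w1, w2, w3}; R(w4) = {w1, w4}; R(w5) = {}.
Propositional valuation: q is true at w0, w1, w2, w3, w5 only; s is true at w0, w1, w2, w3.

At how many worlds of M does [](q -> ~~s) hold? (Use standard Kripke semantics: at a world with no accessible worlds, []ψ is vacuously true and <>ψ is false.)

Let φ = [](q -> ~~s). Evaluate φ at each world:
  w0 (successors {w5}): φ is false.
  w1 (successors {w4}): φ is true.
  w2 (successors {w5}): φ is false.
  w3 (successors {w1, w2, w3}): φ is true.
  w4 (successors {w1, w4}): φ is true.
  w5 (successors ∅): φ is true.
For instance, at w2:
  At w2: [](q -> ~~s) requires q -> ~~s at every successor {w5}.
    q -> ~~s fails at w5, so [](q -> ~~s) is false at w2.
Satisfying worlds: {w1, w3, w4, w5}

4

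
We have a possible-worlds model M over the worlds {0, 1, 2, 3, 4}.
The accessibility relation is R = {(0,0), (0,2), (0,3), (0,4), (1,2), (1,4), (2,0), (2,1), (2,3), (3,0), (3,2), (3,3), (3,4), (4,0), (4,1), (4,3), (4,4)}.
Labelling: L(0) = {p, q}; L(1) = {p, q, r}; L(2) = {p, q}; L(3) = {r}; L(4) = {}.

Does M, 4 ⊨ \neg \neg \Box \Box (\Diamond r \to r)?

No

At 4: \neg \Box \Box (\Diamond r \to r) is true, so \neg \neg \Box \Box (\Diamond r \to r) is false.
  At 4: \Box \Box (\Diamond r \to r) is false, so \neg \Box \Box (\Diamond r \to r) is true.
    At 4: \Box \Box (\Diamond r \to r) requires \Box (\Diamond r \to r) at every successor {0, 1, 3, 4}.
      \Box (\Diamond r \to r) fails at 0, so \Box \Box (\Diamond r \to r) is false at 4.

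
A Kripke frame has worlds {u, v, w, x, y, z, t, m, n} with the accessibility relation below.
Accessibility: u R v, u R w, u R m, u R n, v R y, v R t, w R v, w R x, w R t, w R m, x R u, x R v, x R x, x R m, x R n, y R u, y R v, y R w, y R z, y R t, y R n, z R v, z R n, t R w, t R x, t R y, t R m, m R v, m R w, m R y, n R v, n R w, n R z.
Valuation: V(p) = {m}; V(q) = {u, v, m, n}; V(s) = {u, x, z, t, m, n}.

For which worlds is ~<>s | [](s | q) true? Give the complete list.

w, x, z, m

Recall that []ψ holds at a world iff ψ holds at every accessible world, and <>ψ holds iff ψ holds at some accessible world.
Let φ = ~<>s | [](s | q). Evaluate φ at each world:
  u (successors {v, w, m, n}): φ is false.
  v (successors {y, t}): φ is false.
  w (successors {v, x, t, m}): φ is true.
  x (successors {u, v, x, m, n}): φ is true.
  y (successors {u, v, w, z, t, n}): φ is false.
  z (successors {v, n}): φ is true.
  t (successors {w, x, y, m}): φ is false.
  m (successors {v, w, y}): φ is true.
  n (successors {v, w, z}): φ is false.
For instance, at x:
  At x: ~<>s is false, [](s | q) is true, so ~<>s | [](s | q) is true.
    At x: <>s is true, so ~<>s is false.
      At x: <>s requires s at some successor in {u, v, x, m, n}.
        s holds at u, so <>s is true at x.
    At x: [](s | q) requires s | q at every successor {u, v, x, m, n}.
      At u: s | q is true.
      At v: s | q is true.
      At x: s | q is true.
      At m: s | q is true.
      At n: s | q is true.
    So [](s | q) is true at x.
Satisfying worlds: {w, x, z, m}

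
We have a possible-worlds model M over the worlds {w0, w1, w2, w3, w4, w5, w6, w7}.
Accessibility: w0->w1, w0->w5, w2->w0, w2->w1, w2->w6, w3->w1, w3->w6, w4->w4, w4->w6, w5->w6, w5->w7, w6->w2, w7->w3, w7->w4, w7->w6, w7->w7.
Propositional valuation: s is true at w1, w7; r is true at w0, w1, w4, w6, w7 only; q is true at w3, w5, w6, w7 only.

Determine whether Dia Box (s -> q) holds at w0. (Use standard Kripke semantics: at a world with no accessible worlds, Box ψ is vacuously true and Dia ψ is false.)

At w0: Dia Box (s -> q) requires Box (s -> q) at some successor in {w1, w5}.
  Box (s -> q) holds at w1, so Dia Box (s -> q) is true at w0.
    At w1: no accessible worlds, so Box (s -> q) holds vacuously.

Yes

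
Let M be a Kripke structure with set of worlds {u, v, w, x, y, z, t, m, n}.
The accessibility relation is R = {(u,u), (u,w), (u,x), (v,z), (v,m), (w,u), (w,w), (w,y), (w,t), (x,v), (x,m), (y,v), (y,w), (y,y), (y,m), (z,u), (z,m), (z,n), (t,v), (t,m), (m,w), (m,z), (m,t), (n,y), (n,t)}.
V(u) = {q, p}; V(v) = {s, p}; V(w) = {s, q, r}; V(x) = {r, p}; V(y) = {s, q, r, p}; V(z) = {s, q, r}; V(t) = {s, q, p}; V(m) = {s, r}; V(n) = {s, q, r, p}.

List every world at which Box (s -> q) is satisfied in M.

Recall that Box ψ holds at a world iff ψ holds at every accessible world, and Dia ψ holds iff ψ holds at some accessible world.
Let φ = Box (s -> q). Evaluate φ at each world:
  u (successors {u, w, x}): φ is true.
  v (successors {z, m}): φ is false.
  w (successors {u, w, y, t}): φ is true.
  x (successors {v, m}): φ is false.
  y (successors {v, w, y, m}): φ is false.
  z (successors {u, m, n}): φ is false.
  t (successors {v, m}): φ is false.
  m (successors {w, z, t}): φ is true.
  n (successors {y, t}): φ is true.
For instance, at y:
  At y: Box (s -> q) requires s -> q at every successor {v, w, y, m}.
    s -> q fails at v, so Box (s -> q) is false at y.
Satisfying worlds: {u, w, m, n}

u, w, m, n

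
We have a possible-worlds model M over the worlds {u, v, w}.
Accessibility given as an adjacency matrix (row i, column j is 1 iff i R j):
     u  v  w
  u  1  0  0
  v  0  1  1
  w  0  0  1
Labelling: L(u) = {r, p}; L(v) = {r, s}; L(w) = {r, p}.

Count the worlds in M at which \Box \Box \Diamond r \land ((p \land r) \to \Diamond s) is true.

Recall that \Box ψ holds at a world iff ψ holds at every accessible world, and \Diamond ψ holds iff ψ holds at some accessible world.
Let φ = \Box \Box \Diamond r \land ((p \land r) \to \Diamond s). Evaluate φ at each world:
  u (successors {u}): φ is false.
  v (successors {v, w}): φ is true.
  w (successors {w}): φ is false.
For instance, at w:
  At w: \Box \Box \Diamond r is true, (p \land r) \to \Diamond s is false, so \Box \Box \Diamond r \land ((p \land r) \to \Diamond s) is false.
    At w: \Box \Box \Diamond r requires \Box \Diamond r at every successor {w}.
      At w: \Box \Diamond r is true.
    So \Box \Box \Diamond r is true at w.
    At w: p \land r is true, \Diamond s is false, so (p \land r) \to \Diamond s is false.
      At w: \Diamond s requires s at some successor in {w}.
        At w: s is false.
      So \Diamond s is false at w.
Satisfying worlds: {v}

1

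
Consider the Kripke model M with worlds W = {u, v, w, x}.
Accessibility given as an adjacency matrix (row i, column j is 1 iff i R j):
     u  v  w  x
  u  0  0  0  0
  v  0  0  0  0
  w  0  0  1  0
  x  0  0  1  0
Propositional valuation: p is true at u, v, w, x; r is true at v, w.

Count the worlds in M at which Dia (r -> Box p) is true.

2

Let φ = Dia (r -> Box p). Evaluate φ at each world:
  u (successors ∅): φ is false.
  v (successors ∅): φ is false.
  w (successors {w}): φ is true.
  x (successors {w}): φ is true.
For instance, at x:
  At x: Dia (r -> Box p) requires r -> Box p at some successor in {w}.
    r -> Box p holds at w, so Dia (r -> Box p) is true at x.
      At w: r is true, Box p is true, so r -> Box p is true.
Satisfying worlds: {w, x}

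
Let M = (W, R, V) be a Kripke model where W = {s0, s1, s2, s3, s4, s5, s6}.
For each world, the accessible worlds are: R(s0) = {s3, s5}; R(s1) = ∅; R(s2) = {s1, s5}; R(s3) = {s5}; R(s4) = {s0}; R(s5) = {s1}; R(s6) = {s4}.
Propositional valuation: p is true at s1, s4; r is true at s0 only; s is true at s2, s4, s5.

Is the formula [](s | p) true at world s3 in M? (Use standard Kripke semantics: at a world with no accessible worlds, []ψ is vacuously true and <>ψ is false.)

Recall that []ψ holds at a world iff ψ holds at every accessible world, and <>ψ holds iff ψ holds at some accessible world.
At s3: [](s | p) requires s | p at every successor {s5}.
  At s5: s | p is true.
So [](s | p) is true at s3.

Yes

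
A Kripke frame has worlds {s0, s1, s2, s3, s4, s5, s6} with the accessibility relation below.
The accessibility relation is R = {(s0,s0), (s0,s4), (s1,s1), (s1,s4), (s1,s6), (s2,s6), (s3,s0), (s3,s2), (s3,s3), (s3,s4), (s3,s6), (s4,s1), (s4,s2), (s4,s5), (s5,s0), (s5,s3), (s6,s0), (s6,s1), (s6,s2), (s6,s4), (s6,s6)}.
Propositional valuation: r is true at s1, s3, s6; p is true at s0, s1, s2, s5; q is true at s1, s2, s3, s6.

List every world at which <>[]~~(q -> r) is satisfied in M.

Let φ = <>[]~~(q -> r). Evaluate φ at each world:
  s0 (successors {s0, s4}): φ is true.
  s1 (successors {s1, s4, s6}): φ is true.
  s2 (successors {s6}): φ is false.
  s3 (successors {s0, s2, s3, s4, s6}): φ is true.
  s4 (successors {s1, s2, s5}): φ is true.
  s5 (successors {s0, s3}): φ is true.
  s6 (successors {s0, s1, s2, s4, s6}): φ is true.
For instance, at s6:
  At s6: <>[]~~(q -> r) requires []~~(q -> r) at some successor in {s0, s1, s2, s4, s6}.
    []~~(q -> r) holds at s0, so <>[]~~(q -> r) is true at s6.
      At s0: []~~(q -> r) requires ~~(q -> r) at every successor {s0, s4}.
        At s0: ~~(q -> r) is true.
        At s4: ~~(q -> r) is true.
      So []~~(q -> r) is true at s0.
Satisfying worlds: {s0, s1, s3, s4, s5, s6}

s0, s1, s3, s4, s5, s6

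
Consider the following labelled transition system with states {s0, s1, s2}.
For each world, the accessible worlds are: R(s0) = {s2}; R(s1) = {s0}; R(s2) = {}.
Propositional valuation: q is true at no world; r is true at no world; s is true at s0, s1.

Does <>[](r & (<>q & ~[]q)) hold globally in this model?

Let φ = <>[](r & (<>q & ~[]q)). Evaluate φ at each world:
  s0 (successors {s2}): φ is true.
  s1 (successors {s0}): φ is false.
  s2 (successors ∅): φ is false.
Detail at s1 (counterexample):
  At s1: <>[](r & (<>q & ~[]q)) requires [](r & (<>q & ~[]q)) at some successor in {s0}.
    At s0: [](r & (<>q & ~[]q)) is false.
  So <>[](r & (<>q & ~[]q)) is false at s1.

No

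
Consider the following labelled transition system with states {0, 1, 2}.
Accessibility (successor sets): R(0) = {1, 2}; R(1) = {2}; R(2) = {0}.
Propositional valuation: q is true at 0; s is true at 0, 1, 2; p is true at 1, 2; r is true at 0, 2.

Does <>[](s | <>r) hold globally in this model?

Let φ = <>[](s | <>r). Evaluate φ at each world:
  0 (successors {1, 2}): φ is true.
  1 (successors {2}): φ is true.
  2 (successors {0}): φ is true.
For instance, at 0:
  At 0: <>[](s | <>r) requires [](s | <>r) at some successor in {1, 2}.
    [](s | <>r) holds at 1, so <>[](s | <>r) is true at 0.
      At 1: [](s | <>r) requires s | <>r at every successor {2}.
        At 2: s | <>r is true.
      So [](s | <>r) is true at 1.

Yes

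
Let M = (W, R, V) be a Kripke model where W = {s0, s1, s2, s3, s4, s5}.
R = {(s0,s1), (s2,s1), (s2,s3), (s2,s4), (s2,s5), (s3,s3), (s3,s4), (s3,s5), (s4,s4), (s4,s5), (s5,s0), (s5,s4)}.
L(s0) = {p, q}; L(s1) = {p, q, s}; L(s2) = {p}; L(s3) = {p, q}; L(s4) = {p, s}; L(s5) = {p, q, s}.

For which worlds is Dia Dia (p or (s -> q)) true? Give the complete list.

s2, s3, s4, s5

Let φ = Dia Dia (p or (s -> q)). Evaluate φ at each world:
  s0 (successors {s1}): φ is false.
  s1 (successors ∅): φ is false.
  s2 (successors {s1, s3, s4, s5}): φ is true.
  s3 (successors {s3, s4, s5}): φ is true.
  s4 (successors {s4, s5}): φ is true.
  s5 (successors {s0, s4}): φ is true.
For instance, at s2:
  At s2: Dia Dia (p or (s -> q)) requires Dia (p or (s -> q)) at some successor in {s1, s3, s4, s5}.
    Dia (p or (s -> q)) holds at s3, so Dia Dia (p or (s -> q)) is true at s2.
      At s3: Dia (p or (s -> q)) requires p or (s -> q) at some successor in {s3, s4, s5}.
        p or (s -> q) holds at s3, so Dia (p or (s -> q)) is true at s3.
Satisfying worlds: {s2, s3, s4, s5}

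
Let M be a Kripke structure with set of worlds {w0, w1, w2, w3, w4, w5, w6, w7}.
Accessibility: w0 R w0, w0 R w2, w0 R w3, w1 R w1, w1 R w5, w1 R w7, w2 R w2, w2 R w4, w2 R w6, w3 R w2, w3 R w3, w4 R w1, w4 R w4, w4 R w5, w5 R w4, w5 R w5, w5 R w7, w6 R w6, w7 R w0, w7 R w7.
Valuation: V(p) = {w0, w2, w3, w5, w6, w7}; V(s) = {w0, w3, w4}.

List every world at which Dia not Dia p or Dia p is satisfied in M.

Let φ = Dia not Dia p or Dia p. Evaluate φ at each world:
  w0 (successors {w0, w2, w3}): φ is true.
  w1 (successors {w1, w5, w7}): φ is true.
  w2 (successors {w2, w4, w6}): φ is true.
  w3 (successors {w2, w3}): φ is true.
  w4 (successors {w1, w4, w5}): φ is true.
  w5 (successors {w4, w5, w7}): φ is true.
  w6 (successors {w6}): φ is true.
  w7 (successors {w0, w7}): φ is true.
For instance, at w0:
  At w0: Dia not Dia p is false, Dia p is true, so Dia not Dia p or Dia p is true.
    At w0: Dia not Dia p requires not Dia p at some successor in {w0, w2, w3}.
      At w0: not Dia p is false.
      At w2: not Dia p is false.
      At w3: not Dia p is false.
    So Dia not Dia p is false at w0.
    At w0: Dia p requires p at some successor in {w0, w2, w3}.
      p holds at w0, so Dia p is true at w0.
Satisfying worlds: {w0, w1, w2, w3, w4, w5, w6, w7}

w0, w1, w2, w3, w4, w5, w6, w7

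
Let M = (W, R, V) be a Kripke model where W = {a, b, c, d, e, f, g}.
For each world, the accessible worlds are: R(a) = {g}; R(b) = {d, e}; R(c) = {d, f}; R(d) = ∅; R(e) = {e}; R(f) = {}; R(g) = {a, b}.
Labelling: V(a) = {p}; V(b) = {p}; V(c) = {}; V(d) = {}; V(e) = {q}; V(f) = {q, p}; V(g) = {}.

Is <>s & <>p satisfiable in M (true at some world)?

Let φ = <>s & <>p. Evaluate φ at each world:
  a (successors {g}): φ is false.
  b (successors {d, e}): φ is false.
  c (successors {d, f}): φ is false.
  d (successors ∅): φ is false.
  e (successors {e}): φ is false.
  f (successors ∅): φ is false.
  g (successors {a, b}): φ is false.
For instance, at e:
  At e: <>s is false, <>p is false, so <>s & <>p is false.
    At e: <>s requires s at some successor in {e}.
      At e: s is false.
    So <>s is false at e.
    At e: <>p requires p at some successor in {e}.
      At e: p is false.
    So <>p is false at e.

No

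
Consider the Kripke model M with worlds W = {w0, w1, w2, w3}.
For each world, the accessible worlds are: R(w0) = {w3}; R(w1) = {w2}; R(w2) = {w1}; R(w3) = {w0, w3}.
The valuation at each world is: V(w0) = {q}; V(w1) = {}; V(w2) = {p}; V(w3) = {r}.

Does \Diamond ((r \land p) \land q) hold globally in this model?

No

Let φ = \Diamond ((r \land p) \land q). Evaluate φ at each world:
  w0 (successors {w3}): φ is false.
  w1 (successors {w2}): φ is false.
  w2 (successors {w1}): φ is false.
  w3 (successors {w0, w3}): φ is false.
Detail at w0 (counterexample):
  At w0: \Diamond ((r \land p) \land q) requires (r \land p) \land q at some successor in {w3}.
    At w3: (r \land p) \land q is false.
  So \Diamond ((r \land p) \land q) is false at w0.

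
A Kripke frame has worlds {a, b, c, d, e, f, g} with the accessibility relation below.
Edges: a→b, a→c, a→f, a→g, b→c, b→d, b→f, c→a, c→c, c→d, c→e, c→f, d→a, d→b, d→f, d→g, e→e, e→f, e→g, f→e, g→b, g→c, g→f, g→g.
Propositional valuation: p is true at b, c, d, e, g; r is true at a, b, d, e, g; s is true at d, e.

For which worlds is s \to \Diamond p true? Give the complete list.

Recall that \Diamond ψ holds at a world iff ψ holds at some accessible world.
Let φ = s \to \Diamond p. Evaluate φ at each world:
  a (successors {b, c, f, g}): φ is true.
  b (successors {c, d, f}): φ is true.
  c (successors {a, c, d, e, f}): φ is true.
  d (successors {a, b, f, g}): φ is true.
  e (successors {e, f, g}): φ is true.
  f (successors {e}): φ is true.
  g (successors {b, c, f, g}): φ is true.
For instance, at e:
  At e: s is true, \Diamond p is true, so s \to \Diamond p is true.
    At e: \Diamond p requires p at some successor in {e, f, g}.
      p holds at e, so \Diamond p is true at e.
Satisfying worlds: {a, b, c, d, e, f, g}

a, b, c, d, e, f, g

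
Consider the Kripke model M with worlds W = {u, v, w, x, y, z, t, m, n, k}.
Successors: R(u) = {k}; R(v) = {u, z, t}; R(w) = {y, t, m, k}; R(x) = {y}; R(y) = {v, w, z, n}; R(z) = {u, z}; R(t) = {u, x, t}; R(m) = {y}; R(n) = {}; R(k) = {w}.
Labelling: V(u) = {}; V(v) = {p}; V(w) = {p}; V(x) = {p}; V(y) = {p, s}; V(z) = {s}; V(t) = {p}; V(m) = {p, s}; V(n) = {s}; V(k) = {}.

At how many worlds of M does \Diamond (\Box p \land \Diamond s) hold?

Let φ = \Diamond (\Box p \land \Diamond s). Evaluate φ at each world:
  u (successors {k}): φ is false.
  v (successors {u, z, t}): φ is false.
  w (successors {y, t, m, k}): φ is true.
  x (successors {y}): φ is false.
  y (successors {v, w, z, n}): φ is false.
  z (successors {u, z}): φ is false.
  t (successors {u, x, t}): φ is true.
  m (successors {y}): φ is false.
  n (successors ∅): φ is false.
  k (successors {w}): φ is false.
For instance, at y:
  At y: \Diamond (\Box p \land \Diamond s) requires \Box p \land \Diamond s at some successor in {v, w, z, n}.
    At v: \Box p \land \Diamond s is false.
    At w: \Box p \land \Diamond s is false.
    At z: \Box p \land \Diamond s is false.
    At n: \Box p \land \Diamond s is false.
  So \Diamond (\Box p \land \Diamond s) is false at y.
Satisfying worlds: {w, t}

2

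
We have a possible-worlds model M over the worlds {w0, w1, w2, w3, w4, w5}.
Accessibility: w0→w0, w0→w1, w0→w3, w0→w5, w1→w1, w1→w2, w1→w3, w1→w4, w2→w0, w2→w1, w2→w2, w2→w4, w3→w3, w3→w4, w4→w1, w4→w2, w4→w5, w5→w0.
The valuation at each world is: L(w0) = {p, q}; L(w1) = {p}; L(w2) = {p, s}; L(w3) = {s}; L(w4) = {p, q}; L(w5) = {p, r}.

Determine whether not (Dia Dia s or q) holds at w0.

No

Recall that Dia ψ holds at a world iff ψ holds at some accessible world.
At w0: Dia Dia s or q is true, so not (Dia Dia s or q) is false.
  At w0: Dia Dia s is true, q is true, so Dia Dia s or q is true.
    At w0: Dia Dia s requires Dia s at some successor in {w0, w1, w3, w5}.
      Dia s holds at w0, so Dia Dia s is true at w0.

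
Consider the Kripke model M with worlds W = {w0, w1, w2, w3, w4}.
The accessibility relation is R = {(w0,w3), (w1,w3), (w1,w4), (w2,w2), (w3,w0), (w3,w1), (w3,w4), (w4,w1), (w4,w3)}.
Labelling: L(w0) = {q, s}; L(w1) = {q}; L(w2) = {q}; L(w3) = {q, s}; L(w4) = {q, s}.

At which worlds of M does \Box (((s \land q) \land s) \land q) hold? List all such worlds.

Let φ = \Box (((s \land q) \land s) \land q). Evaluate φ at each world:
  w0 (successors {w3}): φ is true.
  w1 (successors {w3, w4}): φ is true.
  w2 (successors {w2}): φ is false.
  w3 (successors {w0, w1, w4}): φ is false.
  w4 (successors {w1, w3}): φ is false.
For instance, at w4:
  At w4: \Box (((s \land q) \land s) \land q) requires ((s \land q) \land s) \land q at every successor {w1, w3}.
    ((s \land q) \land s) \land q fails at w1, so \Box (((s \land q) \land s) \land q) is false at w4.
Satisfying worlds: {w0, w1}

w0, w1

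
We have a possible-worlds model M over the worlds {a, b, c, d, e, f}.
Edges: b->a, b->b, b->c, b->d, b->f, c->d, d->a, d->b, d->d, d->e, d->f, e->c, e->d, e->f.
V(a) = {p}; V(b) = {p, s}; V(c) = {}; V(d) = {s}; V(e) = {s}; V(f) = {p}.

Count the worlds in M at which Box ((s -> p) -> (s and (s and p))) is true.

Let φ = Box ((s -> p) -> (s and (s and p))). Evaluate φ at each world:
  a (successors ∅): φ is true.
  b (successors {a, b, c, d, f}): φ is false.
  c (successors {d}): φ is true.
  d (successors {a, b, d, e, f}): φ is false.
  e (successors {c, d, f}): φ is false.
  f (successors ∅): φ is true.
For instance, at c:
  At c: Box ((s -> p) -> (s and (s and p))) requires (s -> p) -> (s and (s and p)) at every successor {d}.
    At d: (s -> p) -> (s and (s and p)) is true.
  So Box ((s -> p) -> (s and (s and p))) is true at c.
Satisfying worlds: {a, c, f}

3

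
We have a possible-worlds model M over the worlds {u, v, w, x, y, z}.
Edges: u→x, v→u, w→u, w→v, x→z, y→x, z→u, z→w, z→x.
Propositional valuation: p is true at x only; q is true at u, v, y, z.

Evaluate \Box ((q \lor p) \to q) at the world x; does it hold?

At x: \Box ((q \lor p) \to q) requires (q \lor p) \to q at every successor {z}.
  At z: (q \lor p) \to q is true.
So \Box ((q \lor p) \to q) is true at x.

Yes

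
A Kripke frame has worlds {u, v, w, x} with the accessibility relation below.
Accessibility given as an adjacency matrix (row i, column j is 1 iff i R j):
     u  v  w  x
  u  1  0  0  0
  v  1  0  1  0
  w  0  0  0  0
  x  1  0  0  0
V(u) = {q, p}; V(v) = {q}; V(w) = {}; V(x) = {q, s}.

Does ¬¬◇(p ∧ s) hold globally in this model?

No

Let φ = ¬¬◇(p ∧ s). Evaluate φ at each world:
  u (successors {u}): φ is false.
  v (successors {u, w}): φ is false.
  w (successors ∅): φ is false.
  x (successors {u}): φ is false.
Detail at u (counterexample):
  At u: ¬◇(p ∧ s) is true, so ¬¬◇(p ∧ s) is false.
    At u: ◇(p ∧ s) is false, so ¬◇(p ∧ s) is true.
      At u: ◇(p ∧ s) requires p ∧ s at some successor in {u}.
        At u: p ∧ s is false.
      So ◇(p ∧ s) is false at u.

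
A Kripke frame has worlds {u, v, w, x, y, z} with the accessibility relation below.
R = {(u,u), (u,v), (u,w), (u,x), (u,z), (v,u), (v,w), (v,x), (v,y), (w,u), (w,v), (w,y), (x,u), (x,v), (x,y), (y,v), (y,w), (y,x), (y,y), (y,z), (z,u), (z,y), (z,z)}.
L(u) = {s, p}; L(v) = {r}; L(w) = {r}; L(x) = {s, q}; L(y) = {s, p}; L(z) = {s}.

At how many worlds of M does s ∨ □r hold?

4

Recall that □ψ holds at a world iff ψ holds at every accessible world, and ◇ψ holds iff ψ holds at some accessible world.
Let φ = s ∨ □r. Evaluate φ at each world:
  u (successors {u, v, w, x, z}): φ is true.
  v (successors {u, w, x, y}): φ is false.
  w (successors {u, v, y}): φ is false.
  x (successors {u, v, y}): φ is true.
  y (successors {v, w, x, y, z}): φ is true.
  z (successors {u, y, z}): φ is true.
For instance, at y:
  At y: s is true, □r is false, so s ∨ □r is true.
    At y: □r requires r at every successor {v, w, x, y, z}.
      r fails at x, so □r is false at y.
Satisfying worlds: {u, x, y, z}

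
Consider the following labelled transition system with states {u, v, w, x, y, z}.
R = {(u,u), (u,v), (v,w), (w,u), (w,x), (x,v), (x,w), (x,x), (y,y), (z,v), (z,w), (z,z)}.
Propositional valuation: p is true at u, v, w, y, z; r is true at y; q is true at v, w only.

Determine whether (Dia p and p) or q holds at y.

Yes

At y: Dia p and p is true, q is false, so (Dia p and p) or q is true.
  At y: Dia p is true, p is true, so Dia p and p is true.
    At y: Dia p requires p at some successor in {y}.
      p holds at y, so Dia p is true at y.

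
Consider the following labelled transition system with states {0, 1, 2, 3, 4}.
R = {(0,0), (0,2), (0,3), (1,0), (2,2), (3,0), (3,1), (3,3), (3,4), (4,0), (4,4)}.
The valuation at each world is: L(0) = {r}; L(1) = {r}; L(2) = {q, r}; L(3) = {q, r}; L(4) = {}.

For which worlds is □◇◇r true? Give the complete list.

Let φ = □◇◇r. Evaluate φ at each world:
  0 (successors {0, 2, 3}): φ is true.
  1 (successors {0}): φ is true.
  2 (successors {2}): φ is true.
  3 (successors {0, 1, 3, 4}): φ is true.
  4 (successors {0, 4}): φ is true.
For instance, at 4:
  At 4: □◇◇r requires ◇◇r at every successor {0, 4}.
      At 0: ◇◇r requires ◇r at some successor in {0, 2, 3}.
        ◇r holds at 0, so ◇◇r is true at 0.
      At 4: ◇◇r requires ◇r at some successor in {0, 4}.
        ◇r holds at 0, so ◇◇r is true at 4.
  So □◇◇r is true at 4.
Satisfying worlds: {0, 1, 2, 3, 4}

0, 1, 2, 3, 4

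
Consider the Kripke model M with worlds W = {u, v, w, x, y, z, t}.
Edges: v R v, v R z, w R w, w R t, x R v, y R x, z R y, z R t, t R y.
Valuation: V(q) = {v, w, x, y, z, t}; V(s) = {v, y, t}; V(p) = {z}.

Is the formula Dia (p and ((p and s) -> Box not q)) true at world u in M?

No

At u: no accessible worlds, so Dia (p and ((p and s) -> Box not q)) is false.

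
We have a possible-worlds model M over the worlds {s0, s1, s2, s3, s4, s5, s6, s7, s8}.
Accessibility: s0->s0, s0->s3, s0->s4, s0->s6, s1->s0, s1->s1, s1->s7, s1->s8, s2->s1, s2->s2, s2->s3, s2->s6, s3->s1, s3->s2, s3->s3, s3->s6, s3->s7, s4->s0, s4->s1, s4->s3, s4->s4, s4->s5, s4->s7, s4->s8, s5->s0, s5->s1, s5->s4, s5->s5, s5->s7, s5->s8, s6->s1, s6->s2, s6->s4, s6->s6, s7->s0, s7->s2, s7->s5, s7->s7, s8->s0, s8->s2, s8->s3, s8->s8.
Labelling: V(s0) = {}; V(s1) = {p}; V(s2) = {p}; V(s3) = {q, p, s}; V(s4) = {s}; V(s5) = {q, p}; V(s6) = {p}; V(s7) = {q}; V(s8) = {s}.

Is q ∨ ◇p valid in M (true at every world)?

Let φ = q ∨ ◇p. Evaluate φ at each world:
  s0 (successors {s0, s3, s4, s6}): φ is true.
  s1 (successors {s0, s1, s7, s8}): φ is true.
  s2 (successors {s1, s2, s3, s6}): φ is true.
  s3 (successors {s1, s2, s3, s6, s7}): φ is true.
  s4 (successors {s0, s1, s3, s4, s5, s7, s8}): φ is true.
  s5 (successors {s0, s1, s4, s5, s7, s8}): φ is true.
  s6 (successors {s1, s2, s4, s6}): φ is true.
  s7 (successors {s0, s2, s5, s7}): φ is true.
  s8 (successors {s0, s2, s3, s8}): φ is true.
For instance, at s3:
  At s3: q is true, ◇p is true, so q ∨ ◇p is true.
    At s3: ◇p requires p at some successor in {s1, s2, s3, s6, s7}.
      p holds at s1, so ◇p is true at s3.

Yes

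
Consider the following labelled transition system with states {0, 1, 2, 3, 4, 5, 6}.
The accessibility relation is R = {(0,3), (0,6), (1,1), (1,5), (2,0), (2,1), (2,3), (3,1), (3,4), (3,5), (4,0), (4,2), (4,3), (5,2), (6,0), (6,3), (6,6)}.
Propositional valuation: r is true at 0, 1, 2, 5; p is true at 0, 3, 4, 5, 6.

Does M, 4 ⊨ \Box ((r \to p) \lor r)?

Recall that \Box ψ holds at a world iff ψ holds at every accessible world, and \Diamond ψ holds iff ψ holds at some accessible world.
At 4: \Box ((r \to p) \lor r) requires (r \to p) \lor r at every successor {0, 2, 3}.
  At 0: (r \to p) \lor r is true.
  At 2: (r \to p) \lor r is true.
  At 3: (r \to p) \lor r is true.
So \Box ((r \to p) \lor r) is true at 4.

Yes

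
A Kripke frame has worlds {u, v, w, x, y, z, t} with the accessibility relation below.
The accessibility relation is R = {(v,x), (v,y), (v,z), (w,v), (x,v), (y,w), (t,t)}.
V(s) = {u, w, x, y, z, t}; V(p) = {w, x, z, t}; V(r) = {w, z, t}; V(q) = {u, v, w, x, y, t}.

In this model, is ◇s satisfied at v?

Recall that ◇ψ holds at a world iff ψ holds at some accessible world.
At v: ◇s requires s at some successor in {x, y, z}.
  s holds at x, so ◇s is true at v.

Yes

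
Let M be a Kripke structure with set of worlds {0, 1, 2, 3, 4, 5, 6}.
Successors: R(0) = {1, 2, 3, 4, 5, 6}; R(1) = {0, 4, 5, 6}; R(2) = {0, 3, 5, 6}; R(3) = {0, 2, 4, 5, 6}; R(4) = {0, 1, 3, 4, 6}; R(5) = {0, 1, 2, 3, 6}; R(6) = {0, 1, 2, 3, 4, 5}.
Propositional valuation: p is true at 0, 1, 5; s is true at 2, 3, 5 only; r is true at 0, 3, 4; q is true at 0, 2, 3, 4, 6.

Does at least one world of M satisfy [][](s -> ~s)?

Let φ = [][](s -> ~s). Evaluate φ at each world:
  0 (successors {1, 2, 3, 4, 5, 6}): φ is false.
  1 (successors {0, 4, 5, 6}): φ is false.
  2 (successors {0, 3, 5, 6}): φ is false.
  3 (successors {0, 2, 4, 5, 6}): φ is false.
  4 (successors {0, 1, 3, 4, 6}): φ is false.
  5 (successors {0, 1, 2, 3, 6}): φ is false.
  6 (successors {0, 1, 2, 3, 4, 5}): φ is false.
For instance, at 1:
  At 1: [][](s -> ~s) requires [](s -> ~s) at every successor {0, 4, 5, 6}.
    [](s -> ~s) fails at 0, so [][](s -> ~s) is false at 1.
      At 0: [](s -> ~s) requires s -> ~s at every successor {1, 2, 3, 4, 5, 6}.
        s -> ~s fails at 2, so [](s -> ~s) is false at 0.

No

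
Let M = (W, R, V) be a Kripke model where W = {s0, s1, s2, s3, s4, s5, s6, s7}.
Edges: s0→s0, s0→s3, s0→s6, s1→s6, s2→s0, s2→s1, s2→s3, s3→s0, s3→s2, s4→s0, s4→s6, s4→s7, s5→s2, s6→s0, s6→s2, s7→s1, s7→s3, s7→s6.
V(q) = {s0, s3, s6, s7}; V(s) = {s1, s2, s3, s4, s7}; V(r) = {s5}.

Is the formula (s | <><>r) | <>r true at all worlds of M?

Let φ = (s | <><>r) | <>r. Evaluate φ at each world:
  s0 (successors {s0, s3, s6}): φ is false.
  s1 (successors {s6}): φ is true.
  s2 (successors {s0, s1, s3}): φ is true.
  s3 (successors {s0, s2}): φ is true.
  s4 (successors {s0, s6, s7}): φ is true.
  s5 (successors {s2}): φ is false.
  s6 (successors {s0, s2}): φ is false.
  s7 (successors {s1, s3, s6}): φ is true.
Detail at s0 (counterexample):
  At s0: s | <><>r is false, <>r is false, so (s | <><>r) | <>r is false.
    At s0: s is false, <><>r is false, so s | <><>r is false.
      At s0: <><>r requires <>r at some successor in {s0, s3, s6}.
        At s0: <>r is false.
        At s3: <>r is false.
        At s6: <>r is false.
      So <><>r is false at s0.
    At s0: <>r requires r at some successor in {s0, s3, s6}.
      At s0: r is false.
      At s3: r is false.
      At s6: r is false.
    So <>r is false at s0.

No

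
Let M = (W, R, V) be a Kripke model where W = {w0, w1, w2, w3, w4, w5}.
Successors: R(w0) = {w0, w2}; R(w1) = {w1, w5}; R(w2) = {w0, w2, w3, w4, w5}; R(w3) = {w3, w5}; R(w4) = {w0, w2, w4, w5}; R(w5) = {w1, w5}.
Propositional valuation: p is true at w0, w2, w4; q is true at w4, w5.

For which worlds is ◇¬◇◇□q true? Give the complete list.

w0, w1, w2, w3, w4, w5

Let φ = ◇¬◇◇□q. Evaluate φ at each world:
  w0 (successors {w0, w2}): φ is true.
  w1 (successors {w1, w5}): φ is true.
  w2 (successors {w0, w2, w3, w4, w5}): φ is true.
  w3 (successors {w3, w5}): φ is true.
  w4 (successors {w0, w2, w4, w5}): φ is true.
  w5 (successors {w1, w5}): φ is true.
For instance, at w1:
  At w1: ◇¬◇◇□q requires ¬◇◇□q at some successor in {w1, w5}.
    ¬◇◇□q holds at w1, so ◇¬◇◇□q is true at w1.
      At w1: ◇◇□q is false, so ¬◇◇□q is true.
Satisfying worlds: {w0, w1, w2, w3, w4, w5}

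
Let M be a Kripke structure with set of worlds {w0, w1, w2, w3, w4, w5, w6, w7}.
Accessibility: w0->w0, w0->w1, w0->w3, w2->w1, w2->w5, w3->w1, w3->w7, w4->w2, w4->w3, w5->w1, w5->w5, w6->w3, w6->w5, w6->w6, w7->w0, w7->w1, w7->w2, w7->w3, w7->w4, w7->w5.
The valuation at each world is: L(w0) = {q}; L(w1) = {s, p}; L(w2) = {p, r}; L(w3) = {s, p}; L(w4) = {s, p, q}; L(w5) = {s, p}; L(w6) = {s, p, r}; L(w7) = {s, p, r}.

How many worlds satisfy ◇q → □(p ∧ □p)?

Recall that □ψ holds at a world iff ψ holds at every accessible world, and ◇ψ holds iff ψ holds at some accessible world.
Let φ = ◇q → □(p ∧ □p). Evaluate φ at each world:
  w0 (successors {w0, w1, w3}): φ is false.
  w1 (successors ∅): φ is true.
  w2 (successors {w1, w5}): φ is true.
  w3 (successors {w1, w7}): φ is true.
  w4 (successors {w2, w3}): φ is true.
  w5 (successors {w1, w5}): φ is true.
  w6 (successors {w3, w5, w6}): φ is true.
  w7 (successors {w0, w1, w2, w3, w4, w5}): φ is false.
For instance, at w0:
  At w0: ◇q is true, □(p ∧ □p) is false, so ◇q → □(p ∧ □p) is false.
    At w0: ◇q requires q at some successor in {w0, w1, w3}.
      q holds at w0, so ◇q is true at w0.
    At w0: □(p ∧ □p) requires p ∧ □p at every successor {w0, w1, w3}.
      p ∧ □p fails at w0, so □(p ∧ □p) is false at w0.
Satisfying worlds: {w1, w2, w3, w4, w5, w6}

6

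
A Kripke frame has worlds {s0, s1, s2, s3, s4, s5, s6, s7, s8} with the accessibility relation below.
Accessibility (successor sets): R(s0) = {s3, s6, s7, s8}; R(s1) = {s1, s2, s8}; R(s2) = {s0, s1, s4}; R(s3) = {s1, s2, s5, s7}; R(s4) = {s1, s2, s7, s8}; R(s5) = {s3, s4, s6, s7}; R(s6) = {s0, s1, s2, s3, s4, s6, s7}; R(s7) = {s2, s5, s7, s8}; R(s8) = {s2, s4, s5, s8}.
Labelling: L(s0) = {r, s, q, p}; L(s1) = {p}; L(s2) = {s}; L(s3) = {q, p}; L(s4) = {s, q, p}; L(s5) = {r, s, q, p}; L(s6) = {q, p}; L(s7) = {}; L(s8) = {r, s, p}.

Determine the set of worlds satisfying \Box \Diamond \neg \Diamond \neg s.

Let φ = \Box \Diamond \neg \Diamond \neg s. Evaluate φ at each world:
  s0 (successors {s3, s6, s7, s8}): φ is false.
  s1 (successors {s1, s2, s8}): φ is false.
  s2 (successors {s0, s1, s4}): φ is true.
  s3 (successors {s1, s2, s5, s7}): φ is false.
  s4 (successors {s1, s2, s7, s8}): φ is false.
  s5 (successors {s3, s4, s6, s7}): φ is false.
  s6 (successors {s0, s1, s2, s3, s4, s6, s7}): φ is false.
  s7 (successors {s2, s5, s7, s8}): φ is false.
  s8 (successors {s2, s4, s5, s8}): φ is false.
For instance, at s3:
  At s3: \Box \Diamond \neg \Diamond \neg s requires \Diamond \neg \Diamond \neg s at every successor {s1, s2, s5, s7}.
    \Diamond \neg \Diamond \neg s fails at s2, so \Box \Diamond \neg \Diamond \neg s is false at s3.
      At s2: \Diamond \neg \Diamond \neg s requires \neg \Diamond \neg s at some successor in {s0, s1, s4}.
        At s0: \neg \Diamond \neg s is false.
        At s1: \neg \Diamond \neg s is false.
        At s4: \neg \Diamond \neg s is false.
      So \Diamond \neg \Diamond \neg s is false at s2.
Satisfying worlds: {s2}

s2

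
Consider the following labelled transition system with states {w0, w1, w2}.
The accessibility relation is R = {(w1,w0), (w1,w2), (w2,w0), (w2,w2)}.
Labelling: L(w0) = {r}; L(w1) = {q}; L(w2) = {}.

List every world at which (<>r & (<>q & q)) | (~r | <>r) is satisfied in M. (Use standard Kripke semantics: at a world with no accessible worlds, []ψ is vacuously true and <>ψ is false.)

Recall that <>ψ holds at a world iff ψ holds at some accessible world.
Let φ = (<>r & (<>q & q)) | (~r | <>r). Evaluate φ at each world:
  w0 (successors ∅): φ is false.
  w1 (successors {w0, w2}): φ is true.
  w2 (successors {w0, w2}): φ is true.
For instance, at w1:
  At w1: <>r & (<>q & q) is false, ~r | <>r is true, so (<>r & (<>q & q)) | (~r | <>r) is true.
    At w1: <>r is true, <>q & q is false, so <>r & (<>q & q) is false.
      At w1: <>r requires r at some successor in {w0, w2}.
        r holds at w0, so <>r is true at w1.
      At w1: <>q is false, q is true, so <>q & q is false.
    At w1: ~r is true, <>r is true, so ~r | <>r is true.
      At w1: <>r requires r at some successor in {w0, w2}.
        r holds at w0, so <>r is true at w1.
Satisfying worlds: {w1, w2}

w1, w2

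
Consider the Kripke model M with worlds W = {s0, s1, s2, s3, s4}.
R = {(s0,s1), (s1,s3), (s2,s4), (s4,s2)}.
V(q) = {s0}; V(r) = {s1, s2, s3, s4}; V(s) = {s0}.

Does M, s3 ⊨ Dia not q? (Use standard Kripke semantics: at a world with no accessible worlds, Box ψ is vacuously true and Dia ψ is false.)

At s3: no accessible worlds, so Dia not q is false.

No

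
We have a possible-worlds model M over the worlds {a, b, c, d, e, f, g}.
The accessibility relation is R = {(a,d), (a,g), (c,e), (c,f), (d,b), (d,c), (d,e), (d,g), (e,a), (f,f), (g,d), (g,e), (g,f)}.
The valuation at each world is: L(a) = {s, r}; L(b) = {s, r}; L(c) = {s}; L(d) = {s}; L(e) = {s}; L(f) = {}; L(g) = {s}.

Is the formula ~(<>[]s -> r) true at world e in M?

Yes

At e: <>[]s -> r is false, so ~(<>[]s -> r) is true.
  At e: <>[]s is true, r is false, so <>[]s -> r is false.
    At e: <>[]s requires []s at some successor in {a}.
      []s holds at a, so <>[]s is true at e.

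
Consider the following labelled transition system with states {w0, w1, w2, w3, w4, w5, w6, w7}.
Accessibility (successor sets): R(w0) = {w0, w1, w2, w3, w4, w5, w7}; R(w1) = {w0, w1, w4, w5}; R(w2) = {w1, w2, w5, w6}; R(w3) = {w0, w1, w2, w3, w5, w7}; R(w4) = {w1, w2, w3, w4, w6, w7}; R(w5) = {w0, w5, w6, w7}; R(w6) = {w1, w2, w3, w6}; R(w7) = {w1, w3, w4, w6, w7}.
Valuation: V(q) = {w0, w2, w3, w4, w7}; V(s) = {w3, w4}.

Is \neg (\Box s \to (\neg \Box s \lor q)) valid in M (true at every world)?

No

Let φ = \neg (\Box s \to (\neg \Box s \lor q)). Evaluate φ at each world:
  w0 (successors {w0, w1, w2, w3, w4, w5, w7}): φ is false.
  w1 (successors {w0, w1, w4, w5}): φ is false.
  w2 (successors {w1, w2, w5, w6}): φ is false.
  w3 (successors {w0, w1, w2, w3, w5, w7}): φ is false.
  w4 (successors {w1, w2, w3, w4, w6, w7}): φ is false.
  w5 (successors {w0, w5, w6, w7}): φ is false.
  w6 (successors {w1, w2, w3, w6}): φ is false.
  w7 (successors {w1, w3, w4, w6, w7}): φ is false.
Detail at w0 (counterexample):
  At w0: \Box s \to (\neg \Box s \lor q) is true, so \neg (\Box s \to (\neg \Box s \lor q)) is false.
    At w0: \Box s is false, \neg \Box s \lor q is true, so \Box s \to (\neg \Box s \lor q) is true.
      At w0: \Box s requires s at every successor {w0, w1, w2, w3, w4, w5, w7}.
        s fails at w0, so \Box s is false at w0.
      At w0: \neg \Box s is true, q is true, so \neg \Box s \lor q is true.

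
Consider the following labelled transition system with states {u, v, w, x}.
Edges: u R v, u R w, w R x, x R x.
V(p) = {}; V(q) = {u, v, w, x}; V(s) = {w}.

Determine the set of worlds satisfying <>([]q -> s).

Recall that []ψ holds at a world iff ψ holds at every accessible world, and <>ψ holds iff ψ holds at some accessible world.
Let φ = <>([]q -> s). Evaluate φ at each world:
  u (successors {v, w}): φ is true.
  v (successors ∅): φ is false.
  w (successors {x}): φ is false.
  x (successors {x}): φ is false.
For instance, at x:
  At x: <>([]q -> s) requires []q -> s at some successor in {x}.
    At x: []q -> s is false.
  So <>([]q -> s) is false at x.
Satisfying worlds: {u}

u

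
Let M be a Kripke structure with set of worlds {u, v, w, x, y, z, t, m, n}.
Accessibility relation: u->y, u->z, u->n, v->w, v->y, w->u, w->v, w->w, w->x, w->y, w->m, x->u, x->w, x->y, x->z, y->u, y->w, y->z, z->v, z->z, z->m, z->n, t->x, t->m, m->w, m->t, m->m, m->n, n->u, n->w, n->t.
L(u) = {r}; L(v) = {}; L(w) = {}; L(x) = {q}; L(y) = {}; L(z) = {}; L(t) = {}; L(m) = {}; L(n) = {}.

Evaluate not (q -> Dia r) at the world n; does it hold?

Recall that Dia ψ holds at a world iff ψ holds at some accessible world.
At n: q -> Dia r is true, so not (q -> Dia r) is false.
  At n: q is false, Dia r is true, so q -> Dia r is true.
    At n: Dia r requires r at some successor in {u, w, t}.
      r holds at u, so Dia r is true at n.

No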